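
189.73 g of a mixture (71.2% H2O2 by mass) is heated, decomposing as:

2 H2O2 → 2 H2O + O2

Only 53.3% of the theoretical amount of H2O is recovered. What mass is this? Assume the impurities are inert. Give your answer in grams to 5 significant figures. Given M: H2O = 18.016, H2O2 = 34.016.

Pure H2O2 available = 189.73 g × 0.712 = 135.088 g.
n(H2O2) = 135.088 g / 34.016 g/mol = 3.97130 mol.
From the equation the H2O2:H2O mole ratio is 2:2, so n(H2O) = 3.97130 × 2/2 = 3.97130 mol.
Mass of H2O = 3.97130 mol × 18.016 g/mol = 71.5470 g.
Actual mass collected = 71.5470 g × 0.533 = 38.1345 g.

38.135 g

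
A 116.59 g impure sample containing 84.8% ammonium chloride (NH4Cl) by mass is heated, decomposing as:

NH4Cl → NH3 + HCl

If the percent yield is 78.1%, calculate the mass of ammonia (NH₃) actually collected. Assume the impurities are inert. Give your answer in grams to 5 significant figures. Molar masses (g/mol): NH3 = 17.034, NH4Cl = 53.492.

24.589 g

Pure NH4Cl available = 116.59 g × 0.848 = 98.8683 g.
n(NH4Cl) = 98.8683 g / 53.492 g/mol = 1.84828 mol.
From the equation the NH4Cl:NH3 mole ratio is 1:1, so n(NH3) = 1.84828 × 1/1 = 1.84828 mol.
Mass of NH3 = 1.84828 mol × 17.034 g/mol = 31.4836 g.
Actual mass collected = 31.4836 g × 0.781 = 24.5887 g.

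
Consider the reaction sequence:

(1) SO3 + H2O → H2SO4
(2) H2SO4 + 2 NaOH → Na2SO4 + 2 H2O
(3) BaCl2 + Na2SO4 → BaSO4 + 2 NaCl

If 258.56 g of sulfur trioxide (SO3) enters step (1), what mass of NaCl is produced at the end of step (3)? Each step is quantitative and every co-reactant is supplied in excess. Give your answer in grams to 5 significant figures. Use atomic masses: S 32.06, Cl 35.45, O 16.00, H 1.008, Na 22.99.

377.47 g

M(SO3) = 32.06 + 3(16.00) = 80.06 g/mol.
M(NaCl) = 22.99 + 35.45 = 58.44 g/mol.
n(SO3) = 258.56 / 80.06 = 3.22958 mol.
Reaction (1): SO3→H2SO4 ratio 1:1 ⇒ n(H2SO4) = 3.22958 mol.
Reaction (2): H2SO4→Na2SO4 ratio 1:1 ⇒ n(Na2SO4) = 3.22958 mol.
Reaction (3): Na2SO4→NaCl ratio 1:2 ⇒ n(NaCl) = 6.45916 mol.
Mass of NaCl = 6.45916 × 58.44 = 377.473 g.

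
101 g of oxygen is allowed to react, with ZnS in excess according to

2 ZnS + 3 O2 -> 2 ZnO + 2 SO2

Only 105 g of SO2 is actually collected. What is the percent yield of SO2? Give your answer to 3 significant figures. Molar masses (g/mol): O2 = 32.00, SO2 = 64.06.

n(O2) = 101.0 g / 32.00 g/mol = 3.156 mol.
From the equation the O2:SO2 mole ratio is 3:2, so n(SO2) = 3.156 × 2/3 = 2.104 mol.
Mass of SO2 = 2.104 mol × 64.06 g/mol = 134.8 g.
This is the theoretical yield. Percent yield = 105 g / 134.8 g × 100% = 77.90%.

77.9 %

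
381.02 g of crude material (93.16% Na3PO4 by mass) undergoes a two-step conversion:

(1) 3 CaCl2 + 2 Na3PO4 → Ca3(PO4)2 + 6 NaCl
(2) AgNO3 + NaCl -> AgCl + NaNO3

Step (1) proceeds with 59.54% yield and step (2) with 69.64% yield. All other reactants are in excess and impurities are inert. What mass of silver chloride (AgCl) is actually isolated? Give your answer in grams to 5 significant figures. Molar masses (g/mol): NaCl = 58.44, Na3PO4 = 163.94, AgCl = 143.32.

Pure Na3PO4 = 381.02 × 0.9316 = 354.958 g.
n(Na3PO4) = 354.958 / 163.94 = 2.16517 mol.
Step 1 (Na3PO4:NaCl = 2:6): theoretical n(NaCl) = 6.49551 mol; at 59.54% yield, n(NaCl) = 3.86743 mol.
Step 2 (NaCl:AgCl = 1:1): theoretical n(AgCl) = 3.86743 mol, so theoretical mass = 3.86743 × 143.32 = 554.280 g.
At 69.64% yield, actual mass of AgCl = 554.280 × 0.6964 = 386.001 g.

386.00 g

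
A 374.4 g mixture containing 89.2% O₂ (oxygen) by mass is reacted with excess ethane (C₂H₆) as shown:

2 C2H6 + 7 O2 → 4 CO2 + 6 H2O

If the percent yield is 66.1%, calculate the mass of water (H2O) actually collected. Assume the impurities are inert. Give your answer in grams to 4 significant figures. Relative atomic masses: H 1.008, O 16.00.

Pure O2 available = 374.4 g × 0.892 = 333.96 g.
M(O2) = 2(16.00) = 32.00 g/mol.
M(H2O) = 2(1.008) + 16.00 = 18.016 g/mol.
n(O2) = 333.96 g / 32.00 g/mol = 10.436 mol.
From the equation the O2:H2O mole ratio is 7:6, so n(H2O) = 10.436 × 6/7 = 8.9455 mol.
Mass of H2O = 8.9455 mol × 18.016 g/mol = 161.16 g.
Actual mass collected = 161.16 g × 0.661 = 106.53 g.

106.5 g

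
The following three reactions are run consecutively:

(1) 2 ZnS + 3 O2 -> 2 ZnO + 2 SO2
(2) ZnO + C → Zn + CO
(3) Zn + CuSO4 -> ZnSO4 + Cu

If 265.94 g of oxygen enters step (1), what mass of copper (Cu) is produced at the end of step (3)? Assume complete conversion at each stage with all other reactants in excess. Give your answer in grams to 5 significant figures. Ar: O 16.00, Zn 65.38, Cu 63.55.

M(O2) = 2(16.00) = 32.00 g/mol.
M(Cu) = 63.55 g/mol.
n(O2) = 265.94 / 32.00 = 8.31062 mol.
Reaction (1): O2→ZnO ratio 3:2 ⇒ n(ZnO) = 5.54042 mol.
Reaction (2): ZnO→Zn ratio 1:1 ⇒ n(Zn) = 5.54042 mol.
Reaction (3): Zn→Cu ratio 1:1 ⇒ n(Cu) = 5.54042 mol.
Mass of Cu = 5.54042 × 63.55 = 352.093 g.

352.09 g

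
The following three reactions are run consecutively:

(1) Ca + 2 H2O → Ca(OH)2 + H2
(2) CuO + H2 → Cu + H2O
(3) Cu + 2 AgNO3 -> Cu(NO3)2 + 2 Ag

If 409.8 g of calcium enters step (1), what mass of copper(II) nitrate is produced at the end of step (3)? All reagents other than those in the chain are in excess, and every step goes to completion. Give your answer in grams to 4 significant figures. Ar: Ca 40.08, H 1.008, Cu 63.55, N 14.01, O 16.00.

M(Ca) = 40.08 g/mol.
M(Cu(NO3)2) = 63.55 + 2(14.01) + 6(16.00) = 187.57 g/mol.
n(Ca) = 409.8 / 40.08 = 10.225 mol.
Reaction (1): Ca→H2 ratio 1:1 ⇒ n(H2) = 10.225 mol.
Reaction (2): H2→Cu ratio 1:1 ⇒ n(Cu) = 10.225 mol.
Reaction (3): Cu→Cu(NO3)2 ratio 1:1 ⇒ n(Cu(NO3)2) = 10.225 mol.
Mass of Cu(NO3)2 = 10.225 × 187.57 = 1917.8 g.

1918 g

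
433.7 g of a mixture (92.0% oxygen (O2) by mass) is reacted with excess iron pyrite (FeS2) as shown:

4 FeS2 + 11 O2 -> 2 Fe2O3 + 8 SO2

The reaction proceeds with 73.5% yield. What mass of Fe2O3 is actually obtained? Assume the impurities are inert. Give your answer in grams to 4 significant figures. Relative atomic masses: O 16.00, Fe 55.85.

Pure O2 available = 433.7 g × 0.920 = 399.00 g.
M(O2) = 2(16.00) = 32.00 g/mol.
M(Fe2O3) = 2(55.85) + 3(16.00) = 159.70 g/mol.
n(O2) = 399.00 g / 32.00 g/mol = 12.469 mol.
From the equation the O2:Fe2O3 mole ratio is 11:2, so n(Fe2O3) = 12.469 × 2/11 = 2.2671 mol.
Mass of Fe2O3 = 2.2671 mol × 159.70 g/mol = 362.05 g.
Actual mass collected = 362.05 g × 0.735 = 266.11 g.

266.1 g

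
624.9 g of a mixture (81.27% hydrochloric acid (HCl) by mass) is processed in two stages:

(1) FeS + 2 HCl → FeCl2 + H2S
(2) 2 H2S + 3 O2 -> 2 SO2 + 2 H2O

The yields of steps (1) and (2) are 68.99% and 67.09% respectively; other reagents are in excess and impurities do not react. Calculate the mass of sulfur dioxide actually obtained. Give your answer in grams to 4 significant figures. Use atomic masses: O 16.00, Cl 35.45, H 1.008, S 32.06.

206.5 g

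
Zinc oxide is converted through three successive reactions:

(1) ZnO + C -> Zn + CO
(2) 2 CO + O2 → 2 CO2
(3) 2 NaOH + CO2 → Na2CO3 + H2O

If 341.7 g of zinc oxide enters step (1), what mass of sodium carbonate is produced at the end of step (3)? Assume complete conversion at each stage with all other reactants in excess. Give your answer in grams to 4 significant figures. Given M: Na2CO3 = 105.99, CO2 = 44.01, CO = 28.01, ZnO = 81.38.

445.0 g

n(ZnO) = 341.7 / 81.38 = 4.1988 mol.
Reaction (1): ZnO→CO ratio 1:1 ⇒ n(CO) = 4.1988 mol.
Reaction (2): CO→CO2 ratio 2:2 ⇒ n(CO2) = 4.1988 mol.
Reaction (3): CO2→Na2CO3 ratio 1:1 ⇒ n(Na2CO3) = 4.1988 mol.
Mass of Na2CO3 = 4.1988 × 105.99 = 445.03 g.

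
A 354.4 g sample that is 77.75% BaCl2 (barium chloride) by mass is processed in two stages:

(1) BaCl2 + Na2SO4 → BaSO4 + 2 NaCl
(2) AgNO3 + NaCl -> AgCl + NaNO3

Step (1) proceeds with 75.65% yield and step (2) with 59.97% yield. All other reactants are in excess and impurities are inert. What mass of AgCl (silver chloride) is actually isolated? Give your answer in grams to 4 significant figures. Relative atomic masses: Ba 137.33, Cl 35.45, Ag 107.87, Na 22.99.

172.1 g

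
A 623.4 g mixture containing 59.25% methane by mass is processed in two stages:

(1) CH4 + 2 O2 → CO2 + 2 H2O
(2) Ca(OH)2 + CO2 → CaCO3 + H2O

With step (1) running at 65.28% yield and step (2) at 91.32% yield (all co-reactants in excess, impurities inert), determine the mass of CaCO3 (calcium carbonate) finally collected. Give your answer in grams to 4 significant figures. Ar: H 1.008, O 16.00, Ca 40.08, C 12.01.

Pure CH4 = 623.4 × 0.5925 = 369.36 g.
M(CH4) = 12.01 + 4(1.008) = 16.042 g/mol.
M(CaCO3) = 40.08 + 12.01 + 3(16.00) = 100.09 g/mol.
n(CH4) = 369.36 / 16.042 = 23.025 mol.
Step 1 (CH4:CO2 = 1:1): theoretical n(CO2) = 23.025 mol; at 65.28% yield, n(CO2) = 15.031 mol.
Step 2 (CO2:CaCO3 = 1:1): theoretical n(CaCO3) = 15.031 mol, so theoretical mass = 15.031 × 100.09 = 1504.4 g.
At 91.32% yield, actual mass of CaCO3 = 1504.4 × 0.9132 = 1373.8 g.

1374 g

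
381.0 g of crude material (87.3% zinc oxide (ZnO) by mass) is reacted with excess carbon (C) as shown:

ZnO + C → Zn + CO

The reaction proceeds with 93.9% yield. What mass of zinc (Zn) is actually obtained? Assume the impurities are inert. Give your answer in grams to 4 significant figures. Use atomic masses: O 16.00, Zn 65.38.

Pure ZnO available = 381.0 g × 0.873 = 332.61 g.
M(ZnO) = 65.38 + 16.00 = 81.38 g/mol.
M(Zn) = 65.38 g/mol.
n(ZnO) = 332.61 g / 81.38 g/mol = 4.0872 mol.
From the equation the ZnO:Zn mole ratio is 1:1, so n(Zn) = 4.0872 × 1/1 = 4.0872 mol.
Mass of Zn = 4.0872 mol × 65.38 g/mol = 267.22 g.
Actual mass collected = 267.22 g × 0.939 = 250.92 g.

250.9 g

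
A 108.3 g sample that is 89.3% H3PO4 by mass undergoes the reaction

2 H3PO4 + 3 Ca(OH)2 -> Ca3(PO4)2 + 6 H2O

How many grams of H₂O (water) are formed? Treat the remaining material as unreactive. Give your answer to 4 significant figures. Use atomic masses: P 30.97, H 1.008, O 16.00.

Mass of pure H3PO4 = 108.3 g × 0.893 = 96.712 g.
M(H3PO4) = 3(1.008) + 30.97 + 4(16.00) = 97.994 g/mol.
M(H2O) = 2(1.008) + 16.00 = 18.016 g/mol.
n(H3PO4) = 96.712 g / 97.994 g/mol = 0.98692 mol.
From the equation the H3PO4:H2O mole ratio is 2:6, so n(H2O) = 0.98692 × 6/2 = 2.9607 mol.
Mass of H2O = 2.9607 mol × 18.016 g/mol = 53.341 g.

53.34 g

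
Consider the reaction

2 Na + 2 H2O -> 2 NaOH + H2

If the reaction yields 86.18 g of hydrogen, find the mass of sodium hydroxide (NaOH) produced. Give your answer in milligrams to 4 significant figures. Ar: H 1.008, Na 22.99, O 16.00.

3420000 mg

M(H2) = 2(1.008) = 2.016 g/mol.
M(NaOH) = 22.99 + 16.00 + 1.008 = 39.998 g/mol.
n(H2) = 86.180 g / 2.016 g/mol = 42.748 mol.
From the equation the H2:NaOH mole ratio is 1:2, so n(NaOH) = 42.748 × 2/1 = 85.496 mol.
Mass of NaOH = 85.496 mol × 39.998 g/mol = 3419.7 g.
Converting to mg: 3419.7 g = 3420000 mg.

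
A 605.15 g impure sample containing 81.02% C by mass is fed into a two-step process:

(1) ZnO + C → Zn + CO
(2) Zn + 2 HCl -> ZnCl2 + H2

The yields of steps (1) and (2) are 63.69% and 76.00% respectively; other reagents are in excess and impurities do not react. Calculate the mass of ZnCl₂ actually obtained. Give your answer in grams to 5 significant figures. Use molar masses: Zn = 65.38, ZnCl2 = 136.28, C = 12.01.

Pure C = 605.15 × 0.8102 = 490.293 g.
n(C) = 490.293 / 12.01 = 40.8237 mol.
Step 1 (C:Zn = 1:1): theoretical n(Zn) = 40.8237 mol; at 63.69% yield, n(Zn) = 26.0006 mol.
Step 2 (Zn:ZnCl2 = 1:1): theoretical n(ZnCl2) = 26.0006 mol, so theoretical mass = 26.0006 × 136.28 = 3543.36 g.
At 76.00% yield, actual mass of ZnCl2 = 3543.36 × 0.7600 = 2692.96 g.

2693.0 g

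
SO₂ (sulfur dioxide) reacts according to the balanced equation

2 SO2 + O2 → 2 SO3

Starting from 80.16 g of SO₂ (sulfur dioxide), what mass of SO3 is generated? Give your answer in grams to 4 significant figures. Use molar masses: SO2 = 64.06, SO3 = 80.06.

100.2 g

n(SO2) = 80.160 g / 64.06 g/mol = 1.2513 mol.
From the equation the SO2:SO3 mole ratio is 2:2, so n(SO3) = 1.2513 × 2/2 = 1.2513 mol.
Mass of SO3 = 1.2513 mol × 80.06 g/mol = 100.18 g.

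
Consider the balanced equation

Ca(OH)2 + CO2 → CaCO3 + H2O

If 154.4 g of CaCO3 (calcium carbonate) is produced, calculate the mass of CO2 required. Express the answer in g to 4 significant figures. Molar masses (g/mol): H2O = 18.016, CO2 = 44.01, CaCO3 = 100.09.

67.89 g

n(CaCO3) = 154.40 g / 100.09 g/mol = 1.5426 mol.
From the equation the CaCO3:CO2 mole ratio is 1:1, so n(CO2) = 1.5426 × 1/1 = 1.5426 mol.
Mass of CO2 = 1.5426 mol × 44.01 g/mol = 67.890 g.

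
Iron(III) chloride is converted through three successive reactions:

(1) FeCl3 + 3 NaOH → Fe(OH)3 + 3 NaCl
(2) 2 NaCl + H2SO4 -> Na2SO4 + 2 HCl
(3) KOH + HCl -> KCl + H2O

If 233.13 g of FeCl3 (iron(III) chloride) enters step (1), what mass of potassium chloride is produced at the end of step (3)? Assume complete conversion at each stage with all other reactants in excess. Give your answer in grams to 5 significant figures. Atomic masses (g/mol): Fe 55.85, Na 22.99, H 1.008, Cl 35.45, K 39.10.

321.45 g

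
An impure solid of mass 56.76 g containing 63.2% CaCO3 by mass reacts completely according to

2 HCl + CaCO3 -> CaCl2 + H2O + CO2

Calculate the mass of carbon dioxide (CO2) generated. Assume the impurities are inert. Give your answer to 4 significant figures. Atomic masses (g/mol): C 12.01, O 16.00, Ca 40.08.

Mass of pure CaCO3 = 56.76 g × 0.632 = 35.872 g.
M(CaCO3) = 40.08 + 12.01 + 3(16.00) = 100.09 g/mol.
M(CO2) = 12.01 + 2(16.00) = 44.01 g/mol.
n(CaCO3) = 35.872 g / 100.09 g/mol = 0.35840 mol.
From the equation the CaCO3:CO2 mole ratio is 1:1, so n(CO2) = 0.35840 × 1/1 = 0.35840 mol.
Mass of CO2 = 0.35840 mol × 44.01 g/mol = 15.773 g.

15.77 g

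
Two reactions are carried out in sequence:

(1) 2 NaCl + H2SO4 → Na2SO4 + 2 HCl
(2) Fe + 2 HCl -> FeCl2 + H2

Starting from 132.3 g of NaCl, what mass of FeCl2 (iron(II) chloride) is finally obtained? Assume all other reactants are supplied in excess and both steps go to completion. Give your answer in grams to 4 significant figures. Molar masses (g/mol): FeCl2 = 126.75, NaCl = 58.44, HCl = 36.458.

143.5 g

n(NaCl) = 132.30 / 58.44 = 2.2639 mol.
Step 1 gives a 2:2 ratio of NaCl to HCl, so n(HCl) = 2.2639 mol.
In step 2 the HCl:FeCl2 ratio is 2:1, so n(FeCl2) = 1.1319 mol.
Mass of FeCl2 = 1.1319 × 126.75 = 143.47 g.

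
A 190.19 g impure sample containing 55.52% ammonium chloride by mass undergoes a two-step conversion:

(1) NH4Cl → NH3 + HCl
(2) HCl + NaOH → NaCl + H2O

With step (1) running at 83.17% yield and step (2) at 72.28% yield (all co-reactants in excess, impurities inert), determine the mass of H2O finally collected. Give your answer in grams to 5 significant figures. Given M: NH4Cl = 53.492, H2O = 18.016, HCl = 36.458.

Pure NH4Cl = 190.19 × 0.5552 = 105.593 g.
n(NH4Cl) = 105.593 / 53.492 = 1.97401 mol.
Step 1 (NH4Cl:HCl = 1:1): theoretical n(HCl) = 1.97401 mol; at 83.17% yield, n(HCl) = 1.64178 mol.
Step 2 (HCl:H2O = 1:1): theoretical n(H2O) = 1.64178 mol, so theoretical mass = 1.64178 × 18.016 = 29.5783 g.
At 72.28% yield, actual mass of H2O = 29.5783 × 0.7228 = 21.3792 g.

21.379 g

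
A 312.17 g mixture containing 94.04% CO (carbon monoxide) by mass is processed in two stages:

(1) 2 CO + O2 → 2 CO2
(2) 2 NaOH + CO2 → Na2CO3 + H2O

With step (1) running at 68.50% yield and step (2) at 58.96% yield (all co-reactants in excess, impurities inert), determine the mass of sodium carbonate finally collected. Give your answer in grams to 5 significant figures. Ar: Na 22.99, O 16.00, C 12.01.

448.65 g

Pure CO = 312.17 × 0.9404 = 293.565 g.
M(CO) = 12.01 + 16.00 = 28.01 g/mol.
M(Na2CO3) = 2(22.99) + 12.01 + 3(16.00) = 105.99 g/mol.
n(CO) = 293.565 / 28.01 = 10.4807 mol.
Step 1 (CO:CO2 = 2:2): theoretical n(CO2) = 10.4807 mol; at 68.50% yield, n(CO2) = 7.17929 mol.
Step 2 (CO2:Na2CO3 = 1:1): theoretical n(Na2CO3) = 7.17929 mol, so theoretical mass = 7.17929 × 105.99 = 760.933 g.
At 58.96% yield, actual mass of Na2CO3 = 760.933 × 0.5896 = 448.646 g.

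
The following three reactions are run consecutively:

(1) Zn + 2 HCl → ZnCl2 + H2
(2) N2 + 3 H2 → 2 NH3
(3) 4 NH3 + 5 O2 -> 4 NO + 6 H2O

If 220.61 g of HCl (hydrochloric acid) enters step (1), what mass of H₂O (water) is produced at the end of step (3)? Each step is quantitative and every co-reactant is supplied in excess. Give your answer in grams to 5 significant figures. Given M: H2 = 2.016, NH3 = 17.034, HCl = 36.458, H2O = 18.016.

54.508 g

n(HCl) = 220.61 / 36.458 = 6.05107 mol.
Reaction (1): HCl→H2 ratio 2:1 ⇒ n(H2) = 3.02554 mol.
Reaction (2): H2→NH3 ratio 3:2 ⇒ n(NH3) = 2.01702 mol.
Reaction (3): NH3→H2O ratio 4:6 ⇒ n(H2O) = 3.02554 mol.
Mass of H2O = 3.02554 × 18.016 = 54.5081 g.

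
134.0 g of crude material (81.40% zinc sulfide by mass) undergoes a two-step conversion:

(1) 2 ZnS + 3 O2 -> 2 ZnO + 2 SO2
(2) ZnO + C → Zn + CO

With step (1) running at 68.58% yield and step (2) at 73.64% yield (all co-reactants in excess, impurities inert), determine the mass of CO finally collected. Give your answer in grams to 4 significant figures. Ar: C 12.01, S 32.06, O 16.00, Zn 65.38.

15.83 g

Pure ZnS = 134.0 × 0.8140 = 109.08 g.
M(ZnS) = 65.38 + 32.06 = 97.44 g/mol.
M(CO) = 12.01 + 16.00 = 28.01 g/mol.
n(ZnS) = 109.08 / 97.44 = 1.1194 mol.
Step 1 (ZnS:ZnO = 2:2): theoretical n(ZnO) = 1.1194 mol; at 68.58% yield, n(ZnO) = 0.76770 mol.
Step 2 (ZnO:CO = 1:1): theoretical n(CO) = 0.76770 mol, so theoretical mass = 0.76770 × 28.01 = 21.503 g.
At 73.64% yield, actual mass of CO = 21.503 × 0.7364 = 15.835 g.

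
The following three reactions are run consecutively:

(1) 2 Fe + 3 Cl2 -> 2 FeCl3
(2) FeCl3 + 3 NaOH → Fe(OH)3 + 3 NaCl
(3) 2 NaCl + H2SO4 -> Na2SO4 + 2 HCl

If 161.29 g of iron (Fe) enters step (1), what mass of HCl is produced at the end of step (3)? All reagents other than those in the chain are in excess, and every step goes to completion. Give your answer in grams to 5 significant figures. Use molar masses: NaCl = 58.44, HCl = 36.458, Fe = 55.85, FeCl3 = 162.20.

n(Fe) = 161.29 / 55.85 = 2.88791 mol.
Reaction (1): Fe→FeCl3 ratio 2:2 ⇒ n(FeCl3) = 2.88791 mol.
Reaction (2): FeCl3→NaCl ratio 1:3 ⇒ n(NaCl) = 8.66374 mol.
Reaction (3): NaCl→HCl ratio 2:2 ⇒ n(HCl) = 8.66374 mol.
Mass of HCl = 8.66374 × 36.458 = 315.863 g.

315.86 g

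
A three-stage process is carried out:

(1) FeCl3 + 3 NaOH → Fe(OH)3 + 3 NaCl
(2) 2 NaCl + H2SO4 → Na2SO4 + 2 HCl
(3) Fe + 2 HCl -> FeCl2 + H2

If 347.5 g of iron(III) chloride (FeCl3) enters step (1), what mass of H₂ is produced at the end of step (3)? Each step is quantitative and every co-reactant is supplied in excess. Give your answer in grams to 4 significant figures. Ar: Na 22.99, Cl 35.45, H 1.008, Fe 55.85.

6.479 g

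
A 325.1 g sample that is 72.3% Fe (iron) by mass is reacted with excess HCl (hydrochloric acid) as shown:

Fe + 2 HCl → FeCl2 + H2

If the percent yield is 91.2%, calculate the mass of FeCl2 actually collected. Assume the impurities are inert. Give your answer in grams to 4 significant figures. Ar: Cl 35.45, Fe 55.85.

Pure Fe available = 325.1 g × 0.723 = 235.05 g.
M(Fe) = 55.85 g/mol.
M(FeCl2) = 55.85 + 2(35.45) = 126.75 g/mol.
n(Fe) = 235.05 g / 55.85 g/mol = 4.2085 mol.
From the equation the Fe:FeCl2 mole ratio is 1:1, so n(FeCl2) = 4.2085 × 1/1 = 4.2085 mol.
Mass of FeCl2 = 4.2085 mol × 126.75 g/mol = 533.43 g.
Actual mass collected = 533.43 g × 0.912 = 486.49 g.

486.5 g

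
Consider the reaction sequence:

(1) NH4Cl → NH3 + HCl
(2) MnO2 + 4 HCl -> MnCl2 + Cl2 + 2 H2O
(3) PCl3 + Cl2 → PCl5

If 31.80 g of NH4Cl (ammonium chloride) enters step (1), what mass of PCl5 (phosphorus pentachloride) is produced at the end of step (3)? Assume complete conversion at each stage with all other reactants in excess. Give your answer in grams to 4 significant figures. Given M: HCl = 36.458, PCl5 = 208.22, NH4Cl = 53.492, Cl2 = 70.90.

30.95 g

n(NH4Cl) = 31.80 / 53.492 = 0.59448 mol.
Reaction (1): NH4Cl→HCl ratio 1:1 ⇒ n(HCl) = 0.59448 mol.
Reaction (2): HCl→Cl2 ratio 4:1 ⇒ n(Cl2) = 0.14862 mol.
Reaction (3): Cl2→PCl5 ratio 1:1 ⇒ n(PCl5) = 0.14862 mol.
Mass of PCl5 = 0.14862 × 208.22 = 30.946 g.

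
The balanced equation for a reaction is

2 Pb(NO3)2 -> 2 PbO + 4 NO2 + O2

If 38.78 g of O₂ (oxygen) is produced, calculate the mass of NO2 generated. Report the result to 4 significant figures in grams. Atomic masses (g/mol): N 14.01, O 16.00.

M(O2) = 2(16.00) = 32.00 g/mol.
M(NO2) = 14.01 + 2(16.00) = 46.01 g/mol.
n(O2) = 38.780 g / 32.00 g/mol = 1.2119 mol.
From the equation the O2:NO2 mole ratio is 1:4, so n(NO2) = 1.2119 × 4/1 = 4.8475 mol.
Mass of NO2 = 4.8475 mol × 46.01 g/mol = 223.03 g.

223.0 g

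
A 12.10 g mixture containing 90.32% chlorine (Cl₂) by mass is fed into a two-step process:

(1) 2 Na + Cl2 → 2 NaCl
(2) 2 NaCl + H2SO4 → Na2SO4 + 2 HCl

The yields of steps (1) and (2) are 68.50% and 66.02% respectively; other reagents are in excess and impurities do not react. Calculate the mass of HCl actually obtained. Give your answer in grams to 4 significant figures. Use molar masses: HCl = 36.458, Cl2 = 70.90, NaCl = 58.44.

Pure Cl2 = 12.10 × 0.9032 = 10.929 g.
n(Cl2) = 10.929 / 70.90 = 0.15414 mol.
Step 1 (Cl2:NaCl = 1:2): theoretical n(NaCl) = 0.30829 mol; at 68.50% yield, n(NaCl) = 0.21118 mol.
Step 2 (NaCl:HCl = 2:2): theoretical n(HCl) = 0.21118 mol, so theoretical mass = 0.21118 × 36.458 = 7.6990 g.
At 66.02% yield, actual mass of HCl = 7.6990 × 0.6602 = 5.0829 g.

5.083 g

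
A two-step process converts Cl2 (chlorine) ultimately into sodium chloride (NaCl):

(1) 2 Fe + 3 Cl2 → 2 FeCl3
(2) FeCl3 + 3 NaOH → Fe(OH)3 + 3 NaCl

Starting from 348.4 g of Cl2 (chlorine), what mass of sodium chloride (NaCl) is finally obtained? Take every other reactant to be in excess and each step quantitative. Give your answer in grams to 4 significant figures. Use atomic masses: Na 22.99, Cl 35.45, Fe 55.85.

574.3 g

M(Cl2) = 2(35.45) = 70.90 g/mol.
M(NaCl) = 22.99 + 35.45 = 58.44 g/mol.
n(Cl2) = 348.40 / 70.90 = 4.9140 mol.
Step 1 gives a 3:2 ratio of Cl2 to FeCl3, so n(FeCl3) = 3.2760 mol.
In step 2 the FeCl3:NaCl ratio is 1:3, so n(NaCl) = 9.8279 mol.
Mass of NaCl = 9.8279 × 58.44 = 574.34 g.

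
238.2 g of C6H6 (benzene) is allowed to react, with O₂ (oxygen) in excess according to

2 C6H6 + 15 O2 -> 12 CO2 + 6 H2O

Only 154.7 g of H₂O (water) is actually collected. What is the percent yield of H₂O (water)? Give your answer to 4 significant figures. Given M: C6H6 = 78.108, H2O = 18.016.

93.86 %

n(C6H6) = 238.20 g / 78.108 g/mol = 3.0496 mol.
From the equation the C6H6:H2O mole ratio is 2:6, so n(H2O) = 3.0496 × 6/2 = 9.1489 mol.
Mass of H2O = 9.1489 mol × 18.016 g/mol = 164.83 g.
This is the theoretical yield. Percent yield = 154.7 g / 164.83 g × 100% = 93.857%.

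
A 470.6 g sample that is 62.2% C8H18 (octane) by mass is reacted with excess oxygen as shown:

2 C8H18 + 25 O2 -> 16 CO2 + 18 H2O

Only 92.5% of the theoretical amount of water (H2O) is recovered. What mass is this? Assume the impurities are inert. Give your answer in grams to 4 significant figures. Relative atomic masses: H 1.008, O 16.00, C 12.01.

Pure C8H18 available = 470.6 g × 0.622 = 292.71 g.
M(C8H18) = 8(12.01) + 18(1.008) = 114.224 g/mol.
M(H2O) = 2(1.008) + 16.00 = 18.016 g/mol.
n(C8H18) = 292.71 g / 114.224 g/mol = 2.5626 mol.
From the equation the C8H18:H2O mole ratio is 2:18, so n(H2O) = 2.5626 × 18/2 = 23.064 mol.
Mass of H2O = 23.064 mol × 18.016 g/mol = 415.51 g.
Actual mass collected = 415.51 g × 0.925 = 384.35 g.

384.4 g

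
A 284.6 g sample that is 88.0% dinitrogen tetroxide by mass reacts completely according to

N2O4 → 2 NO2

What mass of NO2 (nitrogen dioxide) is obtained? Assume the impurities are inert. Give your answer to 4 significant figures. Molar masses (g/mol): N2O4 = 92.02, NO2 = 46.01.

250.4 g

Mass of pure N2O4 = 284.6 g × 0.880 = 250.45 g.
n(N2O4) = 250.45 g / 92.02 g/mol = 2.7217 mol.
From the equation the N2O4:NO2 mole ratio is 1:2, so n(NO2) = 2.7217 × 2/1 = 5.4433 mol.
Mass of NO2 = 5.4433 mol × 46.01 g/mol = 250.45 g.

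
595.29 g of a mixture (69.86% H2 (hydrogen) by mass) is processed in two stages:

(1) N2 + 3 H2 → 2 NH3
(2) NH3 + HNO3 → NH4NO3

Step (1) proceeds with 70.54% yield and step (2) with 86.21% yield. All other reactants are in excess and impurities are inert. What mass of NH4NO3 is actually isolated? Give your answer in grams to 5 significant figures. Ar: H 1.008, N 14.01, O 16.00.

Pure H2 = 595.29 × 0.6986 = 415.870 g.
M(H2) = 2(1.008) = 2.016 g/mol.
M(NH4NO3) = 2(14.01) + 4(1.008) + 3(16.00) = 80.052 g/mol.
n(H2) = 415.870 / 2.016 = 206.285 mol.
Step 1 (H2:NH3 = 3:2): theoretical n(NH3) = 137.523 mol; at 70.54% yield, n(NH3) = 97.0087 mol.
Step 2 (NH3:NH4NO3 = 1:1): theoretical n(NH4NO3) = 97.0087 mol, so theoretical mass = 97.0087 × 80.052 = 7765.74 g.
At 86.21% yield, actual mass of NH4NO3 = 7765.74 × 0.8621 = 6694.85 g.

6694.8 g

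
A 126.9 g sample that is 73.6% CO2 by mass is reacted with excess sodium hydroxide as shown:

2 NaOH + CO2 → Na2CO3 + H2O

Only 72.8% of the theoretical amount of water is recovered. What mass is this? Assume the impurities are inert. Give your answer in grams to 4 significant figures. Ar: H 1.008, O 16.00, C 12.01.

Pure CO2 available = 126.9 g × 0.736 = 93.398 g.
M(CO2) = 12.01 + 2(16.00) = 44.01 g/mol.
M(H2O) = 2(1.008) + 16.00 = 18.016 g/mol.
n(CO2) = 93.398 g / 44.01 g/mol = 2.1222 mol.
From the equation the CO2:H2O mole ratio is 1:1, so n(H2O) = 2.1222 × 1/1 = 2.1222 mol.
Mass of H2O = 2.1222 mol × 18.016 g/mol = 38.234 g.
Actual mass collected = 38.234 g × 0.728 = 27.834 g.

27.83 g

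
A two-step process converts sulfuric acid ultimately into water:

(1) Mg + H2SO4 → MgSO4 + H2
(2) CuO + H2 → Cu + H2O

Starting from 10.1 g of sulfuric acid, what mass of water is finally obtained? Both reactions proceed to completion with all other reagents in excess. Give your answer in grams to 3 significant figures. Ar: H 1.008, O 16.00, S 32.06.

1.86 g

M(H2SO4) = 2(1.008) + 32.06 + 4(16.00) = 98.076 g/mol.
M(H2O) = 2(1.008) + 16.00 = 18.016 g/mol.
n(H2SO4) = 10.10 / 98.076 = 0.1030 mol.
Step 1 gives a 1:1 ratio of H2SO4 to H2, so n(H2) = 0.1030 mol.
In step 2 the H2:H2O ratio is 1:1, so n(H2O) = 0.1030 mol.
Mass of H2O = 0.1030 × 18.016 = 1.855 g.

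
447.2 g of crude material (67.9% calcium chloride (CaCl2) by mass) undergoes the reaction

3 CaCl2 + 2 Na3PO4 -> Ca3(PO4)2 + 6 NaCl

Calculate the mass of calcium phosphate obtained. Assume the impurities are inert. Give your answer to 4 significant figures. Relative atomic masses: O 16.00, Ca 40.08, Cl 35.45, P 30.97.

Mass of pure CaCl2 = 447.2 g × 0.679 = 303.65 g.
M(CaCl2) = 40.08 + 2(35.45) = 110.98 g/mol.
M(Ca3(PO4)2) = 3(40.08) + 2(30.97) + 8(16.00) = 310.18 g/mol.
n(CaCl2) = 303.65 g / 110.98 g/mol = 2.7361 mol.
From the equation the CaCl2:Ca3(PO4)2 mole ratio is 3:1, so n(Ca3(PO4)2) = 2.7361 × 1/3 = 0.91202 mol.
Mass of Ca3(PO4)2 = 0.91202 mol × 310.18 g/mol = 282.89 g.

282.9 g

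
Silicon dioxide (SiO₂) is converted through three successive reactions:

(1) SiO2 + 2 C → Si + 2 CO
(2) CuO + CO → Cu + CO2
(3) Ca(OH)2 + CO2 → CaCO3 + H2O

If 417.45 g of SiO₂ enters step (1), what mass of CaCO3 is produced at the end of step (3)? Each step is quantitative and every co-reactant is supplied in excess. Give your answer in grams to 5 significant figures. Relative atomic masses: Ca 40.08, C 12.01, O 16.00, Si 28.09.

1390.7 g

M(SiO2) = 28.09 + 2(16.00) = 60.09 g/mol.
M(CaCO3) = 40.08 + 12.01 + 3(16.00) = 100.09 g/mol.
n(SiO2) = 417.45 / 60.09 = 6.94708 mol.
Reaction (1): SiO2→CO ratio 1:2 ⇒ n(CO) = 13.8942 mol.
Reaction (2): CO→CO2 ratio 1:1 ⇒ n(CO2) = 13.8942 mol.
Reaction (3): CO2→CaCO3 ratio 1:1 ⇒ n(CaCO3) = 13.8942 mol.
Mass of CaCO3 = 13.8942 × 100.09 = 1390.67 g.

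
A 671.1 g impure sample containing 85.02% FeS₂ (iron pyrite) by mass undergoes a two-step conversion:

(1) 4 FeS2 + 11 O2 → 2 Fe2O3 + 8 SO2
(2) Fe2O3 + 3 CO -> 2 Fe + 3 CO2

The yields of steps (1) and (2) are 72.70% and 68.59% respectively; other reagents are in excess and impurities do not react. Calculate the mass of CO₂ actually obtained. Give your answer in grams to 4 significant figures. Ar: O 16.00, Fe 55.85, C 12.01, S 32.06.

Pure FeS2 = 671.1 × 0.8502 = 570.57 g.
M(FeS2) = 55.85 + 2(32.06) = 119.97 g/mol.
M(CO2) = 12.01 + 2(16.00) = 44.01 g/mol.
n(FeS2) = 570.57 / 119.97 = 4.7559 mol.
Step 1 (FeS2:Fe2O3 = 4:2): theoretical n(Fe2O3) = 2.3780 mol; at 72.70% yield, n(Fe2O3) = 1.7288 mol.
Step 2 (Fe2O3:CO2 = 1:3): theoretical n(CO2) = 5.1863 mol, so theoretical mass = 5.1863 × 44.01 = 228.25 g.
At 68.59% yield, actual mass of CO2 = 228.25 × 0.6859 = 156.56 g.

156.6 g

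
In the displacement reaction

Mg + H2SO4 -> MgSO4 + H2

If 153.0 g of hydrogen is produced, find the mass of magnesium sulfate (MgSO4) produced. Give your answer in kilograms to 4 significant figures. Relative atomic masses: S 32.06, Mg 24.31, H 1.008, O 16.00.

9.135 kg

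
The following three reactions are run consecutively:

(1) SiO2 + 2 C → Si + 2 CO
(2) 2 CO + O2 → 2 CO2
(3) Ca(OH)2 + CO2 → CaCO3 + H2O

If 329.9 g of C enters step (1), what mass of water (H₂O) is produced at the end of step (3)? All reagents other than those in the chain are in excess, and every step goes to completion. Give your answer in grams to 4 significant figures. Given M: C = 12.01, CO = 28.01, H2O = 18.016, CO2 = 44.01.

494.9 g

n(C) = 329.9 / 12.01 = 27.469 mol.
Reaction (1): C→CO ratio 2:2 ⇒ n(CO) = 27.469 mol.
Reaction (2): CO→CO2 ratio 2:2 ⇒ n(CO2) = 27.469 mol.
Reaction (3): CO2→H2O ratio 1:1 ⇒ n(H2O) = 27.469 mol.
Mass of H2O = 27.469 × 18.016 = 494.88 g.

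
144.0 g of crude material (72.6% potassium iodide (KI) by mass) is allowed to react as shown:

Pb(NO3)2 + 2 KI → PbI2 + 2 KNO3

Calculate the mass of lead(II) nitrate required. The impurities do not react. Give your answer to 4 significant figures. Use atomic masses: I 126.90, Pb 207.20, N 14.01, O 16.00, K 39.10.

104.3 g

Mass of pure KI = 144.0 g × 0.726 = 104.54 g.
M(KI) = 39.10 + 126.90 = 166.00 g/mol.
M(Pb(NO3)2) = 207.20 + 2(14.01) + 6(16.00) = 331.22 g/mol.
n(KI) = 104.54 g / 166.00 g/mol = 0.62978 mol.
From the equation the KI:Pb(NO3)2 mole ratio is 2:1, so n(Pb(NO3)2) = 0.62978 × 1/2 = 0.31489 mol.
Mass of Pb(NO3)2 = 0.31489 mol × 331.22 g/mol = 104.30 g.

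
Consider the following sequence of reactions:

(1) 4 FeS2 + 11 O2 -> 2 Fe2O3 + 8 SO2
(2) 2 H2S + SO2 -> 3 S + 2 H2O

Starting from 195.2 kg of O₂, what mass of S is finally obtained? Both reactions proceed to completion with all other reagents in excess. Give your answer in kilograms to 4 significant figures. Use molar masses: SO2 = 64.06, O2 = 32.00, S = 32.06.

426.7 kg

195.2 kg = 195200 g.
n(O2) = 195200 / 32.00 = 6100.0 mol.
Step 1 gives a 11:8 ratio of O2 to SO2, so n(SO2) = 4436.4 mol.
In step 2 the SO2:S ratio is 1:3, so n(S) = 13309 mol.
Mass of S = 13309 × 32.06 = 426690 g = 426.7 kg.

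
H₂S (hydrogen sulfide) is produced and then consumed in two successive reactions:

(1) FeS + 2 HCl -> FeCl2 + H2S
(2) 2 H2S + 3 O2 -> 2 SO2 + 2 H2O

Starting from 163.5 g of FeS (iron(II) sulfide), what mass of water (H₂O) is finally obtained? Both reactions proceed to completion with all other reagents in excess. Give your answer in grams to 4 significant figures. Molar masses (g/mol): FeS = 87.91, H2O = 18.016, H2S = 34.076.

n(FeS) = 163.50 / 87.91 = 1.8599 mol.
Step 1 gives a 1:1 ratio of FeS to H2S, so n(H2S) = 1.8599 mol.
In step 2 the H2S:H2O ratio is 2:2, so n(H2O) = 1.8599 mol.
Mass of H2O = 1.8599 × 18.016 = 33.507 g.

33.51 g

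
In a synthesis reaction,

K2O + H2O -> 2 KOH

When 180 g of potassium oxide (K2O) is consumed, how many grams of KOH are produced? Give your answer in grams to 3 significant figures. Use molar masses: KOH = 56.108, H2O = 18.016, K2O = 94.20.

n(K2O) = 180.0 g / 94.20 g/mol = 1.911 mol.
From the equation the K2O:KOH mole ratio is 1:2, so n(KOH) = 1.911 × 2/1 = 3.822 mol.
Mass of KOH = 3.822 mol × 56.108 g/mol = 214.4 g.

214 g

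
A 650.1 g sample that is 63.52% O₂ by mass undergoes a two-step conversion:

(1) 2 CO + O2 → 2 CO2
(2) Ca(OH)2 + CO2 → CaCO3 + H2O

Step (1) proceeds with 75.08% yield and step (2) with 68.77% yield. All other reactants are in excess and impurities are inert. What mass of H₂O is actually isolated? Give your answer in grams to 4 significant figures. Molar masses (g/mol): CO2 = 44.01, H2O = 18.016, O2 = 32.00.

240.1 g

Pure O2 = 650.1 × 0.6352 = 412.94 g.
n(O2) = 412.94 / 32.00 = 12.904 mol.
Step 1 (O2:CO2 = 1:2): theoretical n(CO2) = 25.809 mol; at 75.08% yield, n(CO2) = 19.377 mol.
Step 2 (CO2:H2O = 1:1): theoretical n(H2O) = 19.377 mol, so theoretical mass = 19.377 × 18.016 = 349.10 g.
At 68.77% yield, actual mass of H2O = 349.10 × 0.6877 = 240.08 g.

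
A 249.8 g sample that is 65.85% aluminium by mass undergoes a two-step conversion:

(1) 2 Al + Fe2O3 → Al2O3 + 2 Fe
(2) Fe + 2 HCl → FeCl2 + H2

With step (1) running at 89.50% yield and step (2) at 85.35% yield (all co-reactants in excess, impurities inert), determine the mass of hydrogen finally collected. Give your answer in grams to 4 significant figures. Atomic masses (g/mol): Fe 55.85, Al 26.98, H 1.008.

Pure Al = 249.8 × 0.6585 = 164.49 g.
M(Al) = 26.98 g/mol.
M(H2) = 2(1.008) = 2.016 g/mol.
n(Al) = 164.49 / 26.98 = 6.0969 mol.
Step 1 (Al:Fe = 2:2): theoretical n(Fe) = 6.0969 mol; at 89.50% yield, n(Fe) = 5.4567 mol.
Step 2 (Fe:H2 = 1:1): theoretical n(H2) = 5.4567 mol, so theoretical mass = 5.4567 × 2.016 = 11.001 g.
At 85.35% yield, actual mass of H2 = 11.001 × 0.8535 = 9.3891 g.

9.389 g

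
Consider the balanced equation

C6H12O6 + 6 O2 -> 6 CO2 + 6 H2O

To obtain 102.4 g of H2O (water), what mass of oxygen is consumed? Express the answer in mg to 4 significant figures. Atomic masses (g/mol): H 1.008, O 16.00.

M(H2O) = 2(1.008) + 16.00 = 18.016 g/mol.
M(O2) = 2(16.00) = 32.00 g/mol.
n(H2O) = 102.40 g / 18.016 g/mol = 5.6838 mol.
From the equation the H2O:O2 mole ratio is 6:6, so n(O2) = 5.6838 × 6/6 = 5.6838 mol.
Mass of O2 = 5.6838 mol × 32.00 g/mol = 181.88 g.
Converting to mg: 181.88 g = 181900 mg.

181900 mg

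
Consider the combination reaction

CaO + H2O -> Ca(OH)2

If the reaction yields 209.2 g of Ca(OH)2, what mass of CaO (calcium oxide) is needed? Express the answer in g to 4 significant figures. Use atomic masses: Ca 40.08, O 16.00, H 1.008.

158.3 g

M(Ca(OH)2) = 40.08 + 2(16.00) + 2(1.008) = 74.096 g/mol.
M(CaO) = 40.08 + 16.00 = 56.08 g/mol.
n(Ca(OH)2) = 209.20 g / 74.096 g/mol = 2.8234 mol.
From the equation the Ca(OH)2:CaO mole ratio is 1:1, so n(CaO) = 2.8234 × 1/1 = 2.8234 mol.
Mass of CaO = 2.8234 mol × 56.08 g/mol = 158.33 g.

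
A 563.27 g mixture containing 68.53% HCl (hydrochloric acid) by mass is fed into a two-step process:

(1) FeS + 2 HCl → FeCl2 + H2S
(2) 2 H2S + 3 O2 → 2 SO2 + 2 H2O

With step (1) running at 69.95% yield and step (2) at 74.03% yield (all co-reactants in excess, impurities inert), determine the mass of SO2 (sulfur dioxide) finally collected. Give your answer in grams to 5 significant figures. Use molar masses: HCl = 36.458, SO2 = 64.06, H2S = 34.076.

175.61 g

Pure HCl = 563.27 × 0.6853 = 386.009 g.
n(HCl) = 386.009 / 36.458 = 10.5878 mol.
Step 1 (HCl:H2S = 2:1): theoretical n(H2S) = 5.29389 mol; at 69.95% yield, n(H2S) = 3.70307 mol.
Step 2 (H2S:SO2 = 2:2): theoretical n(SO2) = 3.70307 mol, so theoretical mass = 3.70307 × 64.06 = 237.219 g.
At 74.03% yield, actual mass of SO2 = 237.219 × 0.7403 = 175.613 g.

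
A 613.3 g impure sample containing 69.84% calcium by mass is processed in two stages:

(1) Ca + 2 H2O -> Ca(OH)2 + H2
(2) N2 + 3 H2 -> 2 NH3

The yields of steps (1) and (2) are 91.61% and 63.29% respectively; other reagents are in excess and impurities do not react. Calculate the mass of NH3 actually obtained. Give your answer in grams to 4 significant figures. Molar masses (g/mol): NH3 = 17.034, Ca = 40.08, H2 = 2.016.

Pure Ca = 613.3 × 0.6984 = 428.33 g.
n(Ca) = 428.33 / 40.08 = 10.687 mol.
Step 1 (Ca:H2 = 1:1): theoretical n(H2) = 10.687 mol; at 91.61% yield, n(H2) = 9.7902 mol.
Step 2 (H2:NH3 = 3:2): theoretical n(NH3) = 6.5268 mol, so theoretical mass = 6.5268 × 17.034 = 111.18 g.
At 63.29% yield, actual mass of NH3 = 111.18 × 0.6329 = 70.364 g.

70.36 g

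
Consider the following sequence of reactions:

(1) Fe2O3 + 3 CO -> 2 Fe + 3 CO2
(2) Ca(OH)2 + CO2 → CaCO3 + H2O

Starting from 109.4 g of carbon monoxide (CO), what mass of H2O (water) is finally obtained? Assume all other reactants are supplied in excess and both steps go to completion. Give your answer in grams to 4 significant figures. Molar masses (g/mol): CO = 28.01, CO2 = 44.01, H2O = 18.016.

70.37 g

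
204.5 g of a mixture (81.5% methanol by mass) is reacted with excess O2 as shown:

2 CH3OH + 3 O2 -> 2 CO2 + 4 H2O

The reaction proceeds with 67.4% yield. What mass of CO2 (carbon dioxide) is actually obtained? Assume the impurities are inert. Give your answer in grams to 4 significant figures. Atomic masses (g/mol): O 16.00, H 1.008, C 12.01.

154.3 g

Pure CH3OH available = 204.5 g × 0.815 = 166.67 g.
M(CH3OH) = 12.01 + 4(1.008) + 16.00 = 32.042 g/mol.
M(CO2) = 12.01 + 2(16.00) = 44.01 g/mol.
n(CH3OH) = 166.67 g / 32.042 g/mol = 5.2015 mol.
From the equation the CH3OH:CO2 mole ratio is 2:2, so n(CO2) = 5.2015 × 2/2 = 5.2015 mol.
Mass of CO2 = 5.2015 mol × 44.01 g/mol = 228.92 g.
Actual mass collected = 228.92 g × 0.674 = 154.29 g.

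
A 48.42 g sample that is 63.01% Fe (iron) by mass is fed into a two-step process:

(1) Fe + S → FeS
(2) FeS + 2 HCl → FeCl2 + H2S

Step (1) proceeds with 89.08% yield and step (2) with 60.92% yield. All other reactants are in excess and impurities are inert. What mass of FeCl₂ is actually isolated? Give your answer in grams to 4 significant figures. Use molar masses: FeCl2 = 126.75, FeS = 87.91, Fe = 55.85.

Pure Fe = 48.42 × 0.6301 = 30.509 g.
n(Fe) = 30.509 / 55.85 = 0.54627 mol.
Step 1 (Fe:FeS = 1:1): theoretical n(FeS) = 0.54627 mol; at 89.08% yield, n(FeS) = 0.48662 mol.
Step 2 (FeS:FeCl2 = 1:1): theoretical n(FeCl2) = 0.48662 mol, so theoretical mass = 0.48662 × 126.75 = 61.679 g.
At 60.92% yield, actual mass of FeCl2 = 61.679 × 0.6092 = 37.575 g.

37.58 g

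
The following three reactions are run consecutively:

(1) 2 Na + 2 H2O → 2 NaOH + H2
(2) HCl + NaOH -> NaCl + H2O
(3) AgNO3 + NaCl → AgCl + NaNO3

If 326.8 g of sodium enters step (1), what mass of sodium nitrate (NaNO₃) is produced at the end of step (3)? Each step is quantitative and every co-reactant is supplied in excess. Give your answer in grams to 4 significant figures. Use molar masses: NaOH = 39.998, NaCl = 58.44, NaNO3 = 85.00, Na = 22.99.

1208 g

n(Na) = 326.8 / 22.99 = 14.215 mol.
Reaction (1): Na→NaOH ratio 2:2 ⇒ n(NaOH) = 14.215 mol.
Reaction (2): NaOH→NaCl ratio 1:1 ⇒ n(NaCl) = 14.215 mol.
Reaction (3): NaCl→NaNO3 ratio 1:1 ⇒ n(NaNO3) = 14.215 mol.
Mass of NaNO3 = 14.215 × 85.00 = 1208.3 g.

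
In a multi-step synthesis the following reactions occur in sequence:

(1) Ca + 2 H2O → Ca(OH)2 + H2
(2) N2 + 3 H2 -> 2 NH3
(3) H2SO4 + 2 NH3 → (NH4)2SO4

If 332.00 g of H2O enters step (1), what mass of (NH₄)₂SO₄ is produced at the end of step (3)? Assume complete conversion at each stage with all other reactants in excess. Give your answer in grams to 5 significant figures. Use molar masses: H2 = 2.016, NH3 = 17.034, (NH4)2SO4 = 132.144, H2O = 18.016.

405.86 g

n(H2O) = 332.00 / 18.016 = 18.4281 mol.
Reaction (1): H2O→H2 ratio 2:1 ⇒ n(H2) = 9.21403 mol.
Reaction (2): H2→NH3 ratio 3:2 ⇒ n(NH3) = 6.14269 mol.
Reaction (3): NH3→(NH4)2SO4 ratio 2:1 ⇒ n((NH4)2SO4) = 3.07134 mol.
Mass of (NH4)2SO4 = 3.07134 × 132.144 = 405.860 g.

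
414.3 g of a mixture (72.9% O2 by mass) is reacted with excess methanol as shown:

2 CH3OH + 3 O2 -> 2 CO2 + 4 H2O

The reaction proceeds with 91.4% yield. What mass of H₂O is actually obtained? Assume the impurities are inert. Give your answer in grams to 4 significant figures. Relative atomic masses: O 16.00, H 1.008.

Pure O2 available = 414.3 g × 0.729 = 302.02 g.
M(O2) = 2(16.00) = 32.00 g/mol.
M(H2O) = 2(1.008) + 16.00 = 18.016 g/mol.
n(O2) = 302.02 g / 32.00 g/mol = 9.4383 mol.
From the equation the O2:H2O mole ratio is 3:4, so n(H2O) = 9.4383 × 4/3 = 12.584 mol.
Mass of H2O = 12.584 mol × 18.016 g/mol = 226.72 g.
Actual mass collected = 226.72 g × 0.914 = 207.22 g.

207.2 g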